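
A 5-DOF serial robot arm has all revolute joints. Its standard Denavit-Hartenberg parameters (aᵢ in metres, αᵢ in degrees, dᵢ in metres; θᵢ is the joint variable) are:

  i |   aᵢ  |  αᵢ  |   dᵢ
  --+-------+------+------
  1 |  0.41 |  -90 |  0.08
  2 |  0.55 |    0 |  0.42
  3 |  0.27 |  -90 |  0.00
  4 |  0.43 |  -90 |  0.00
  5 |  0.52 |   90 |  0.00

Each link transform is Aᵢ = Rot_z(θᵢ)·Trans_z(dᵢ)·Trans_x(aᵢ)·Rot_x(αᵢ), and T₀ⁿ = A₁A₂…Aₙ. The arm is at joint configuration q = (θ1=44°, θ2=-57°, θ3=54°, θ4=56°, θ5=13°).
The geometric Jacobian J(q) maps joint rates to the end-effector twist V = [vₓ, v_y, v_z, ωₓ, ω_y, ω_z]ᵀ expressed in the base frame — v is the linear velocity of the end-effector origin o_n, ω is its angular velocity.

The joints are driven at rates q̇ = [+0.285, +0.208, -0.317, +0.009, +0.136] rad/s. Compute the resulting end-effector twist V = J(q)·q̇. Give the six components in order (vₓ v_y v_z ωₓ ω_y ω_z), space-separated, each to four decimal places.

-0.1864 0.4245 0.0914 0.0479 -0.2110 0.2701

o_n = [1.3239, 0.7828, 0.6996]
J₁: ẑ×o_n = [-0.7828, 1.3239, 0.0000], ω = ẑ
J2: z=[-0.6947, 0.7193, 0.0000] o=[0.2949, 0.2848, 0.0800] → [0.4457, 0.4304, -1.0861, -0.6947, 0.7193, 0.0000]
J3: z=[-0.6947, 0.7193, 0.0000] o=[0.2187, 0.7950, 0.5413] → [0.1139, 0.1100, -0.7866, -0.6947, 0.7193, 0.0000]
J4: z=[0.0376, 0.0364, -0.9986] o=[0.4126, 0.9823, 0.5554] → [-0.1940, -0.9155, -0.0406, 0.0376, 0.0364, -0.9986]
J5: z=[-0.2071, -0.9774, -0.0434] o=[0.8330, 0.8927, 0.5680] → [-0.1334, 0.0060, 0.5026, -0.2071, -0.9774, -0.0434]
V = J·q̇ = [-0.1864, 0.4245, 0.0914, 0.0479, -0.2110, 0.2701]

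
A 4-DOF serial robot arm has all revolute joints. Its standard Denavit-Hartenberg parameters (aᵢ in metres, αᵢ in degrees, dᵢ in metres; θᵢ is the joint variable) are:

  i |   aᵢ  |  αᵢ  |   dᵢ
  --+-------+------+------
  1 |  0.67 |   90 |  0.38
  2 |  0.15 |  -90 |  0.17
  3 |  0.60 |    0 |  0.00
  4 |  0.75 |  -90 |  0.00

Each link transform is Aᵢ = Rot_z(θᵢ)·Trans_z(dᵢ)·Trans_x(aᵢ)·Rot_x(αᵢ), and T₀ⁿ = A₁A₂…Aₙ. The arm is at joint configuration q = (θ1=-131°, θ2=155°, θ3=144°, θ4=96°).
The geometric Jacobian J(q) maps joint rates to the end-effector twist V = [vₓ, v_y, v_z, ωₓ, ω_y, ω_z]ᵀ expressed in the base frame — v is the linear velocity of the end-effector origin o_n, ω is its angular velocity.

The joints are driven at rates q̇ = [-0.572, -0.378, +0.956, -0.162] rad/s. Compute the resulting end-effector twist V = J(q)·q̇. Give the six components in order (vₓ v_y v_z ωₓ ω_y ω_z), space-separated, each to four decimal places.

-0.7863 1.4022 -0.1679 0.5054 0.0053 -1.2916

o_n = [-1.2143, -0.6853, 0.0798]
J₁: ẑ×o_n = [0.6853, -1.2143, 0.0000], ω = ẑ
J2: z=[-0.7547, 0.6561, 0.0000] o=[-0.4396, -0.5057, 0.3800] → [-0.1970, -0.2266, 0.6439, -0.7547, 0.6561, 0.0000]
J3: z=[0.2773, 0.3190, -0.9063] o=[-0.4787, -0.2915, 0.4434] → [-0.4729, 0.7675, 0.1255, 0.2773, 0.3190, -0.9063]
J4: z=[0.2773, 0.3190, -0.9063] o=[-0.5011, -0.8549, 0.2382] → [0.1032, 0.6903, 0.2745, 0.2773, 0.3190, -0.9063]
V = J·q̇ = [-0.7863, 1.4022, -0.1679, 0.5054, 0.0053, -1.2916]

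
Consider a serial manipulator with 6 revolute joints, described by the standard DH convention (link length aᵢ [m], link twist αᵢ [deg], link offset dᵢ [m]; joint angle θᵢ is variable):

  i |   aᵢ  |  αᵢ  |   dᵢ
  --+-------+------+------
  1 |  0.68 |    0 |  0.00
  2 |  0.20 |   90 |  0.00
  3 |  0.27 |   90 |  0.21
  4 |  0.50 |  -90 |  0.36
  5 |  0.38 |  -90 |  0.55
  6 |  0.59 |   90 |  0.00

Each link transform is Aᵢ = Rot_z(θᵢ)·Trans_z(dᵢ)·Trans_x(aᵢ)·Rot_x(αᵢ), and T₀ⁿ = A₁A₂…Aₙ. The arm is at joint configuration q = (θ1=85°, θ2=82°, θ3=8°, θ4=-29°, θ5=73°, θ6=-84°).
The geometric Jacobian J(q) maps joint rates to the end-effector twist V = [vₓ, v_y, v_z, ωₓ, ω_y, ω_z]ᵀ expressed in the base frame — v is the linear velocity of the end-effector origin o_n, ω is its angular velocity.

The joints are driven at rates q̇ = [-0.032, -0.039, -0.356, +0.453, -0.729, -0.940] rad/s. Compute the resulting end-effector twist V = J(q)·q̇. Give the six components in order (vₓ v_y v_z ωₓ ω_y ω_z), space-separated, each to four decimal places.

0.1947 0.5622 -1.1176 -0.8378 -1.2736 -0.7315

o_n = [-1.2481, 1.9021, 0.2526]
J₁: ẑ×o_n = [-1.9021, -1.2481, 0.0000], ω = ẑ
J2: z=[0.0000, 0.0000, 1.0000] o=[0.0593, 0.6774, 0.0000] → [-1.2247, -1.3073, 0.0000, 0.0000, 0.0000, 1.0000]
J3: z=[0.2250, 0.9744, 0.0000] o=[-0.1356, 0.7224, 0.0000] → [0.2461, -0.0568, 1.3493, 0.2250, 0.9744, 0.0000]
J4: z=[-0.1356, 0.0313, -0.9903] o=[-0.3489, 0.9872, 0.0376] → [0.9128, 0.9196, -0.0959, -0.1356, 0.0313, -0.9903]
J5: z=[-0.2710, 0.9602, 0.0675] o=[-0.8742, 0.8597, -0.2581] → [0.4200, 0.1132, 0.0765, -0.2710, 0.9602, 0.0675]
J6: z=[0.9510, 0.2563, 0.1731] o=[-1.0799, 1.3456, 0.1524] → [-0.0707, -0.1244, 0.5724, 0.9510, 0.2563, 0.1731]
V = J·q̇ = [0.1947, 0.5622, -1.1176, -0.8378, -1.2736, -0.7315]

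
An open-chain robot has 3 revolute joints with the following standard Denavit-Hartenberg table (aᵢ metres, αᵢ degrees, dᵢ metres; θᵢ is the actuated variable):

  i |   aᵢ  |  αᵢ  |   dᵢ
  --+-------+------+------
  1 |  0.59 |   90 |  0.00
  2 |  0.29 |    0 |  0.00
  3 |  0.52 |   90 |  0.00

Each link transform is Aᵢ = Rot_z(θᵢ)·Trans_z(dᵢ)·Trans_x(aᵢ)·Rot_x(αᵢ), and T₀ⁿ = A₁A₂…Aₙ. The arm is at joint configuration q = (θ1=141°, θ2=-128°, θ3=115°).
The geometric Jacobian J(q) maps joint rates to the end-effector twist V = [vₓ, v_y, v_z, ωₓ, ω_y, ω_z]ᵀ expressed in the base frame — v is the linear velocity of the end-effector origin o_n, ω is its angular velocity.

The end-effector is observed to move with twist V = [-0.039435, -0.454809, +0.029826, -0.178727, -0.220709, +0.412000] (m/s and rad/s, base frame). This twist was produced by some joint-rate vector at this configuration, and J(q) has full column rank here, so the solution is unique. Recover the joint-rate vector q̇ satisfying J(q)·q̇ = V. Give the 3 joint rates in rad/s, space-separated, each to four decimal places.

o_n = [-0.7135, 0.5778, -0.3455]
J₁: ẑ×o_n = [-0.5778, -0.7135, 0.0000], ω = ẑ
J2: z=[0.6293, 0.7771, 0.0000] o=[-0.4585, 0.3713, 0.0000] → [-0.2685, 0.2174, 0.3281, 0.6293, 0.7771, 0.0000]
J3: z=[0.6293, 0.7771, 0.0000] o=[-0.3198, 0.2589, -0.2285] → [-0.0909, 0.0736, 0.5067, 0.6293, 0.7771, 0.0000]
q̇ = J⁺·V = [0.4120, -0.9730, 0.6890]

0.4120 -0.9730 0.6890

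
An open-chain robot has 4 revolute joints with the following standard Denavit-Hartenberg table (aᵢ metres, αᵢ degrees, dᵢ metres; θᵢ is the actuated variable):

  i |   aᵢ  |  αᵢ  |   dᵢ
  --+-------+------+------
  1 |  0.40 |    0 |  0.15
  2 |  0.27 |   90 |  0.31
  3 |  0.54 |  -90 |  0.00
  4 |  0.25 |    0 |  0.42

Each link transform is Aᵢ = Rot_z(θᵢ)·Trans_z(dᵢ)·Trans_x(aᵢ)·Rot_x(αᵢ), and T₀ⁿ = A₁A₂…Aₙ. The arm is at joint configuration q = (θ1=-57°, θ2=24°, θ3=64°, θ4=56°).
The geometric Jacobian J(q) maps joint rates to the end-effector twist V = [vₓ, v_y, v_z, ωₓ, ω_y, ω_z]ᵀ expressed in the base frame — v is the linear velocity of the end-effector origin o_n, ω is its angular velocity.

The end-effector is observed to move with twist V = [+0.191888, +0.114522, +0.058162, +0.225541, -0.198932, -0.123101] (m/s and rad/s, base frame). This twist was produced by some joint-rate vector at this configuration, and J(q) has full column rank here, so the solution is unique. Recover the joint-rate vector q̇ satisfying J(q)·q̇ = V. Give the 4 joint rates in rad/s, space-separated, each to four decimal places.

o_n = [0.4905, -0.2654, 1.2551]
J₁: ẑ×o_n = [0.2654, 0.4905, -0.0000], ω = ẑ
J2: z=[0.0000, 0.0000, 1.0000] o=[0.2179, -0.3355, 0.1500] → [-0.0701, 0.2727, 0.0000, 0.0000, 0.0000, 1.0000]
J3: z=[-0.5446, -0.8387, 0.0000] o=[0.4443, -0.4825, 0.4600] → [-0.6668, 0.4331, -0.0795, -0.5446, -0.8387, 0.0000]
J4: z=[-0.7538, 0.4895, 0.4384] o=[0.6428, -0.6114, 0.9453] → [-0.0001, 0.1667, -0.1863, -0.7538, 0.4895, 0.4384]
q̇ = J⁺·V = [0.6640, -0.6420, 0.0440, -0.3310]

0.6640 -0.6420 0.0440 -0.3310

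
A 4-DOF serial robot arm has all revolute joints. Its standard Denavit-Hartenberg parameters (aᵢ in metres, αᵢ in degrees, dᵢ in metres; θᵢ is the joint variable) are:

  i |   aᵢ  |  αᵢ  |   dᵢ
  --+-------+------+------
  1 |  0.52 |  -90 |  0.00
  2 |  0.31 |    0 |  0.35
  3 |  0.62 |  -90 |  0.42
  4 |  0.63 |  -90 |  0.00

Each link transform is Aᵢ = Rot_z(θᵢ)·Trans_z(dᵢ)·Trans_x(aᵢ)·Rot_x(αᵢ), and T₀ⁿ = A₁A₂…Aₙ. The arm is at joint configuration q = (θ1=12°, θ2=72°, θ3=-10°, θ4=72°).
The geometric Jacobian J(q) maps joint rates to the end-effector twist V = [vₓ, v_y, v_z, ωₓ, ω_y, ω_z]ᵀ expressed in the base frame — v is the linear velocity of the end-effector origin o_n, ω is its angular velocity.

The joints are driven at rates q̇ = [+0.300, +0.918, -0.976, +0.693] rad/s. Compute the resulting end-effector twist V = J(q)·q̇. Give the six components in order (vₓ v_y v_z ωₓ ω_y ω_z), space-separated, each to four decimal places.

-0.4989 0.0622 0.3009 -0.5865 -0.1840 -0.0253

o_n = [0.9409, 0.3747, -1.0141]
J₁: ẑ×o_n = [-0.3747, 0.9409, 0.0000], ω = ẑ
J2: z=[-0.2079, 0.9781, 0.0000] o=[0.5086, 0.1081, 0.0000] → [-0.9920, -0.2109, -0.4783, -0.2079, 0.9781, 0.0000]
J3: z=[-0.2079, 0.9781, 0.0000] o=[0.5296, 0.4704, -0.2948] → [-0.7036, -0.1496, -0.3825, -0.2079, 0.9781, 0.0000]
J4: z=[-0.8637, -0.1836, -0.4695] o=[0.7270, 0.9417, -0.8423] → [-0.2347, -0.2489, 0.5290, -0.8637, -0.1836, -0.4695]
V = J·q̇ = [-0.4989, 0.0622, 0.3009, -0.5865, -0.1840, -0.0253]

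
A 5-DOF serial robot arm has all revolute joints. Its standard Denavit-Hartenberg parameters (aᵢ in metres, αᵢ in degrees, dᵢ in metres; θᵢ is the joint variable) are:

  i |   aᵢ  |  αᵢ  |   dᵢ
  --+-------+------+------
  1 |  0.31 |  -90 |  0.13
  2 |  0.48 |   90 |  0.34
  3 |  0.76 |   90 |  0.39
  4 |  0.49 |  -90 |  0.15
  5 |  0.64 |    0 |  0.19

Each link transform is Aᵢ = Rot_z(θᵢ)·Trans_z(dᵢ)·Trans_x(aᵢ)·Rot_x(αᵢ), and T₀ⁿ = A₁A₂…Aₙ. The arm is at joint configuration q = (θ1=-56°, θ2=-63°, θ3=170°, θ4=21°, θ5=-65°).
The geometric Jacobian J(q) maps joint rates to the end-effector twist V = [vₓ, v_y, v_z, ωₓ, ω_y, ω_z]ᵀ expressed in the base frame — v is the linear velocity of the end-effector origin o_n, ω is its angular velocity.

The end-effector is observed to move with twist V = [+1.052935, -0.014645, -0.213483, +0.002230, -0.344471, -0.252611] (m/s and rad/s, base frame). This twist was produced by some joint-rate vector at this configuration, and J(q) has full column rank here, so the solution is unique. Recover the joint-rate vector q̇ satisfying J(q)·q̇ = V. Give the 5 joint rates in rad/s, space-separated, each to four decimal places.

-0.4150 -0.9780 -0.5310 0.8230 0.3740

o_n = [0.6381, 1.3829, -0.1782]
J₁: ẑ×o_n = [-1.3829, 0.6381, 0.0000], ω = ẑ
J2: z=[0.8290, 0.5592, 0.0000] o=[0.1733, -0.2570, 0.1300] → [-0.1723, 0.2555, 1.0997, 0.8290, 0.5592, 0.0000]
J3: z=[-0.4982, 0.7387, 0.4540] o=[0.5771, -0.2475, 0.5577] → [-1.2838, -0.3389, -0.8575, -0.4982, 0.7387, 0.4540]
J4: z=[0.8605, 0.4853, 0.1547] o=[0.3022, 0.3960, 0.0679] → [-0.2721, 0.2637, 0.6862, 0.8605, 0.4853, 0.1547]
J5: z=[-0.4271, 0.5220, 0.7383] o=[0.2952, 0.8125, -0.2306] → [-0.3937, 0.2756, -0.4226, -0.4271, 0.5220, 0.7383]
q̇ = J⁺·V = [-0.4150, -0.9780, -0.5310, 0.8230, 0.3740]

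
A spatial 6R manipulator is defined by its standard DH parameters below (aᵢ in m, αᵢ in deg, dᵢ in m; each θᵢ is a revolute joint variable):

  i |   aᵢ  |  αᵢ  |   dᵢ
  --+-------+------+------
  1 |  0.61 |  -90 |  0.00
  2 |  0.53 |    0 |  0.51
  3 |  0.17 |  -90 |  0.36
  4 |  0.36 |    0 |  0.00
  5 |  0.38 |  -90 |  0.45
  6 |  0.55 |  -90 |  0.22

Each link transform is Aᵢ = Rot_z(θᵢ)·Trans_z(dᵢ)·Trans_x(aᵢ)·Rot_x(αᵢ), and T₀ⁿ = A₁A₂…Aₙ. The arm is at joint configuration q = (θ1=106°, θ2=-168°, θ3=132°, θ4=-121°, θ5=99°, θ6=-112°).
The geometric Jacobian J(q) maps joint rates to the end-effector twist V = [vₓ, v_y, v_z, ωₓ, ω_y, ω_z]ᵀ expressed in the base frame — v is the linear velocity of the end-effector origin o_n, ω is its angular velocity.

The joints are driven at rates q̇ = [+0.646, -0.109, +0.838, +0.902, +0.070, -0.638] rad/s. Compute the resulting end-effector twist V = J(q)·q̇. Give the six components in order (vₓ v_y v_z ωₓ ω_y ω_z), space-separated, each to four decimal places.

o_n = [-1.2312, 0.5214, -0.5322]
J₁: ẑ×o_n = [-0.5214, -1.2312, 0.0000], ω = ẑ
J2: z=[-0.9613, -0.2756, 0.0000] o=[-0.1681, 0.5864, 0.0000] → [0.1467, -0.5116, -0.2305, -0.9613, -0.2756, 0.0000]
J3: z=[-0.9613, -0.2756, 0.0000] o=[-0.5155, -0.0525, 0.1102] → [0.1771, -0.6175, -0.7489, -0.9613, -0.2756, 0.0000]
J4: z=[-0.1620, 0.5650, -0.8090] o=[-0.8995, -0.0196, 0.2101] → [0.0182, 0.1481, 0.0998, -0.1620, 0.5650, -0.8090]
J5: z=[-0.1620, 0.5650, -0.8090] o=[-1.1547, -0.2488, 0.1011] → [0.2652, -0.0408, -0.0816, -0.1620, 0.5650, -0.8090]
J6: z=[0.8077, 0.5469, 0.2202] o=[-1.4430, 0.2402, -0.0558] → [-0.3224, 0.4315, 0.1112, 0.8077, 0.5469, 0.2202]
V = J·q̇ = [0.0363, -1.4016, -0.5892, -1.3736, -0.0007, -0.2808]

0.0363 -1.4016 -0.5892 -1.3736 -0.0007 -0.2808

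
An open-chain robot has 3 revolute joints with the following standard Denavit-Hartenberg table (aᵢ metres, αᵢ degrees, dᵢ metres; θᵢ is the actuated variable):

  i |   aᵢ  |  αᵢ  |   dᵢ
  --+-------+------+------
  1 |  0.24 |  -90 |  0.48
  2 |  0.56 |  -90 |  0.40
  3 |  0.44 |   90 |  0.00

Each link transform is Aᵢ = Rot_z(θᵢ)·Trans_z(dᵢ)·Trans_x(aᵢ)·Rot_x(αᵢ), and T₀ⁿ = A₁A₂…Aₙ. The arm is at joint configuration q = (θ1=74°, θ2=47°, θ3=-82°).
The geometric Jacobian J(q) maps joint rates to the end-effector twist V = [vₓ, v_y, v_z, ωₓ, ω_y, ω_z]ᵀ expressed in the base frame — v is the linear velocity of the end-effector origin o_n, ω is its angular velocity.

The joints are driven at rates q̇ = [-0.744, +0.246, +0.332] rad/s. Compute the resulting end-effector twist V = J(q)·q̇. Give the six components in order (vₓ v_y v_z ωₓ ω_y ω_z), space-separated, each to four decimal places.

0.6620 0.4434 -0.2100 -0.3034 -0.1656 -0.9704

o_n = [-0.6204, 0.8683, 0.0257]
J₁: ẑ×o_n = [-0.8683, -0.6204, 0.0000], ω = ẑ
J2: z=[-0.9613, 0.2756, 0.0000] o=[0.0662, 0.2307, 0.4800] → [-0.1252, -0.4367, -0.4237, -0.9613, 0.2756, 0.0000]
J3: z=[-0.2016, -0.7030, -0.6820] o=[-0.2131, 0.7081, 0.0704] → [0.1408, 0.2688, -0.3187, -0.2016, -0.7030, -0.6820]
V = J·q̇ = [0.6620, 0.4434, -0.2100, -0.3034, -0.1656, -0.9704]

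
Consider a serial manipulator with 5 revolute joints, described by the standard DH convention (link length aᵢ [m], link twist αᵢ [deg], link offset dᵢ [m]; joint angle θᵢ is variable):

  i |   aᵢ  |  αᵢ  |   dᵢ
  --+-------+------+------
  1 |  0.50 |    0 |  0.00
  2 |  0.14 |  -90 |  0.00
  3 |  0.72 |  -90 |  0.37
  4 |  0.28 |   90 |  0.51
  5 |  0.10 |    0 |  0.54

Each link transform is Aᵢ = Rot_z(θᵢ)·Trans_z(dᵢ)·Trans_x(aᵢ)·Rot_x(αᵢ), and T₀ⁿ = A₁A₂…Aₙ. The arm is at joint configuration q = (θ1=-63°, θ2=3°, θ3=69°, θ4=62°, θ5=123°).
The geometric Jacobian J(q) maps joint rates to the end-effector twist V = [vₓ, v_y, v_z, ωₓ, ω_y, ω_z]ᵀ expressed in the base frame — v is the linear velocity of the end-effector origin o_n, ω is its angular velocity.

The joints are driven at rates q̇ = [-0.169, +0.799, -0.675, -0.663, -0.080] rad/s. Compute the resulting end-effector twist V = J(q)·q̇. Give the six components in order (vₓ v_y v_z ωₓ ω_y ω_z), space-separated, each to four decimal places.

0.6234 -0.4217 -0.0300 -0.3203 -0.8704 0.9335

o_n = [0.6207, -0.2787, -1.4290]
J₁: ẑ×o_n = [0.2787, 0.6207, -0.0000], ω = ẑ
J2: z=[0.0000, 0.0000, 1.0000] o=[0.2270, -0.4455, 0.0000] → [-0.1668, 0.3937, 0.0000, 0.0000, 0.0000, 1.0000]
J3: z=[0.8660, 0.5000, 0.0000] o=[0.2970, -0.5667, 0.0000] → [-0.7145, 1.2375, 0.0876, 0.8660, 0.5000, 0.0000]
J4: z=[-0.4668, 0.8085, -0.3584] o=[0.7464, -0.6052, -0.6722] → [-0.4949, -0.3082, -0.0508, -0.4668, 0.8085, -0.3584]
J5: z=[0.5648, -0.0393, -0.8243] o=[0.3178, -0.3573, -0.9777] → [0.0825, 0.0052, 0.0563, 0.5648, -0.0393, -0.8243]
V = J·q̇ = [0.6234, -0.4217, -0.0300, -0.3203, -0.8704, 0.9335]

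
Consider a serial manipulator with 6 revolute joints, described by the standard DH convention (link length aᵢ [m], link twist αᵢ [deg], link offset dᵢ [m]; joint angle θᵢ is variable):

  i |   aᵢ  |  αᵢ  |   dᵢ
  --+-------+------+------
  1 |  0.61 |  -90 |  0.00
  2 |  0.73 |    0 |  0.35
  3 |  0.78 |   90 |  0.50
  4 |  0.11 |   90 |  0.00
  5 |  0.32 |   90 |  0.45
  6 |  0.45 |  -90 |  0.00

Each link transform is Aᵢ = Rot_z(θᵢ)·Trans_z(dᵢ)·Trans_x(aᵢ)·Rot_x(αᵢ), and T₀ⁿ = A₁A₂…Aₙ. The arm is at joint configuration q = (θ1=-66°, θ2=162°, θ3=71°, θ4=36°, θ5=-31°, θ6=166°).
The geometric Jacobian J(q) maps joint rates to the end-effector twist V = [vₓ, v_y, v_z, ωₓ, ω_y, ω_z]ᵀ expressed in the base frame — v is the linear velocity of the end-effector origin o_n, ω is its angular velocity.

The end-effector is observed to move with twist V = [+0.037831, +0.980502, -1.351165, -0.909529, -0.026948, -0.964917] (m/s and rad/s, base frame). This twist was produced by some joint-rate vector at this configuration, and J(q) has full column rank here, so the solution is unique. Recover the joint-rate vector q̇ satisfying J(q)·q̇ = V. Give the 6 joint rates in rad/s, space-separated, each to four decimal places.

o_n = [0.0417, 0.8989, 0.6300]
J₁: ẑ×o_n = [-0.8989, 0.0417, 0.0000], ω = ẑ
J2: z=[0.9135, 0.4067, 0.0000] o=[0.2481, -0.5573, 0.0000] → [0.2563, -0.5756, 1.4142, 0.9135, 0.4067, 0.0000]
J3: z=[0.9135, 0.4067, 0.0000] o=[0.2855, 0.2193, -0.2256] → [0.3480, -0.7816, 0.7200, 0.9135, 0.4067, 0.0000]
J4: z=[-0.3248, 0.7296, -0.6018] o=[0.5513, 0.8515, 0.3974] → [0.1983, 0.3822, 0.3564, -0.3248, 0.7296, -0.6018]
J5: z=[-0.8830, -0.0059, 0.4694] o=[0.5886, 0.9268, 0.4684] → [0.0121, -0.1140, 0.0214, -0.8830, -0.0059, 0.4694]
J6: z=[0.1039, -0.9776, 0.1831] o=[0.3378, 0.9914, 0.9561] → [0.3357, -0.0203, -0.2990, 0.1039, -0.9776, 0.1831]
q̇ = J⁺·V = [-0.5470, -0.8370, -0.4770, 0.2350, -0.4560, -0.3410]

-0.5470 -0.8370 -0.4770 0.2350 -0.4560 -0.3410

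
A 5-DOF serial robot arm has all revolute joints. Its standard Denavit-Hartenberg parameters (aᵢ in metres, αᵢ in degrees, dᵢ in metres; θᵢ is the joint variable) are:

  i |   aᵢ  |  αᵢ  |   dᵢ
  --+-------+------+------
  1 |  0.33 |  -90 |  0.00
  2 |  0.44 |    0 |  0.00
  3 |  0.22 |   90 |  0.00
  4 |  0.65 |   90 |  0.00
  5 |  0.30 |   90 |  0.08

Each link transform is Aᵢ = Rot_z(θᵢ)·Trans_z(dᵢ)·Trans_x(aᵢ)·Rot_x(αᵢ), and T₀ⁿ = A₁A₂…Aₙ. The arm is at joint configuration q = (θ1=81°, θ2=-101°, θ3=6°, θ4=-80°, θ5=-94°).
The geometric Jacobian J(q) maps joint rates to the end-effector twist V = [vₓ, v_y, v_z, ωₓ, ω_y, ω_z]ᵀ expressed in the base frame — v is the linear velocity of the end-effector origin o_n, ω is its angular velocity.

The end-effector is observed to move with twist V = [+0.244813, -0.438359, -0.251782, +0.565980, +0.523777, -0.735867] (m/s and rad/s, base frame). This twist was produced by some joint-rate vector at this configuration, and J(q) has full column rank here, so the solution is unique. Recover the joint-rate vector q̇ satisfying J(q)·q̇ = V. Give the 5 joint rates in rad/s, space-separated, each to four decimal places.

o_n = [0.7073, 0.4168, 0.7075]
J₁: ẑ×o_n = [-0.4168, 0.7073, 0.0000], ω = ẑ
J2: z=[-0.9877, 0.1564, 0.0000] o=[0.0516, 0.3259, 0.0000] → [0.1107, 0.6988, -0.1923, -0.9877, 0.1564, 0.0000]
J3: z=[-0.9877, 0.1564, 0.0000] o=[0.0385, 0.2430, 0.4319] → [0.0431, 0.2722, -0.2763, -0.9877, 0.1564, 0.0000]
J4: z=[-0.1558, -0.9839, -0.0872] o=[0.0355, 0.2241, 0.6511] → [-0.0387, -0.0498, 0.6310, -0.1558, -0.9839, -0.0872]
J5: z=[0.1849, 0.0576, -0.9811] o=[0.6662, 0.1142, 0.7635] → [0.2936, -0.0300, 0.0536, 0.1849, 0.0576, -0.9811]
q̇ = J⁺·V = [-0.2590, -0.3810, -0.0030, -0.5620, 0.5360]

-0.2590 -0.3810 -0.0030 -0.5620 0.5360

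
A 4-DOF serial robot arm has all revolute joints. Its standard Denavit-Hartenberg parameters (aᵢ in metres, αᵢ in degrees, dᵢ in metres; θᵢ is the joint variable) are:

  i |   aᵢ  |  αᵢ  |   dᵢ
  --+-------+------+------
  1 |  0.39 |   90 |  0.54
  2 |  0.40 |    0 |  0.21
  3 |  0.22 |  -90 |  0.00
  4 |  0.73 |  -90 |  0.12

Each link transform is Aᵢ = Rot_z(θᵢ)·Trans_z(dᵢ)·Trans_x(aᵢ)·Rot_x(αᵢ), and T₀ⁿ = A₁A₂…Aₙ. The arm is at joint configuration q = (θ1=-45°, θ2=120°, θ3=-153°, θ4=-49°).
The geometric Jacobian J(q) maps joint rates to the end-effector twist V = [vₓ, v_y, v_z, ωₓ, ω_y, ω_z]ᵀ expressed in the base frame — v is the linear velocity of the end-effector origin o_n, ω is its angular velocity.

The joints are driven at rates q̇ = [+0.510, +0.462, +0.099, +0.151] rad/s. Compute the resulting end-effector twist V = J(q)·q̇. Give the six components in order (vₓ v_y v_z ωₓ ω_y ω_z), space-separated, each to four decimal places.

0.6763 0.0329 0.2278 -0.3385 -0.4548 0.6366

o_n = [0.0570, -1.1331, 0.6064]
J₁: ẑ×o_n = [1.1331, 0.0570, -0.0000], ω = ẑ
J2: z=[-0.7071, -0.7071, 0.0000] o=[0.2758, -0.2758, 0.5400] → [-0.0469, 0.0469, 0.4515, -0.7071, -0.7071, 0.0000]
J3: z=[-0.7071, -0.7071, 0.0000] o=[-0.0141, -0.2828, 0.8864] → [0.1980, -0.1980, 0.6515, -0.7071, -0.7071, 0.0000]
J4: z=[0.3851, -0.3851, 0.8387] o=[0.1163, -0.4133, 0.7666] → [0.6654, 0.0119, -0.3001, 0.3851, -0.3851, 0.8387]
V = J·q̇ = [0.6763, 0.0329, 0.2278, -0.3385, -0.4548, 0.6366]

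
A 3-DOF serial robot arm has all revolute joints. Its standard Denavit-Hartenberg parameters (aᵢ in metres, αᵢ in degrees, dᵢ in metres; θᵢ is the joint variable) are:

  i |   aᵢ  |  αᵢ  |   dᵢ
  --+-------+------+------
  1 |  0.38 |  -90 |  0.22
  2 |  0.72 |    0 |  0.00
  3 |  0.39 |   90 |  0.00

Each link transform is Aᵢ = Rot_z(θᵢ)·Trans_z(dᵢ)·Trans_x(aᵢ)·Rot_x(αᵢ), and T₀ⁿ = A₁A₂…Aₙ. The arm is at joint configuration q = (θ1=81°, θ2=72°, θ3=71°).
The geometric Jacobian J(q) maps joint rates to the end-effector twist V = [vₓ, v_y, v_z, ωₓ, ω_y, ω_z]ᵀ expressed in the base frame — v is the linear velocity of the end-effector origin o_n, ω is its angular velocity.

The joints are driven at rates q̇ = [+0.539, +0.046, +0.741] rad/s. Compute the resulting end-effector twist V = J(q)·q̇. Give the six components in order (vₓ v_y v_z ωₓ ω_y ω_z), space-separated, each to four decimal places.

o_n = [0.0455, 0.2874, -0.6995]
J₁: ẑ×o_n = [-0.2874, 0.0455, 0.0000], ω = ẑ
J2: z=[-0.9877, 0.1564, 0.0000] o=[0.0594, 0.3753, 0.2200] → [-0.1438, -0.9081, 0.0890, -0.9877, 0.1564, 0.0000]
J3: z=[-0.9877, 0.1564, 0.0000] o=[0.0943, 0.5951, -0.4648] → [-0.0367, -0.2318, 0.3115, -0.9877, 0.1564, 0.0000]
V = J·q̇ = [-0.1888, -0.1890, 0.2349, -0.7773, 0.1231, 0.5390]

-0.1888 -0.1890 0.2349 -0.7773 0.1231 0.5390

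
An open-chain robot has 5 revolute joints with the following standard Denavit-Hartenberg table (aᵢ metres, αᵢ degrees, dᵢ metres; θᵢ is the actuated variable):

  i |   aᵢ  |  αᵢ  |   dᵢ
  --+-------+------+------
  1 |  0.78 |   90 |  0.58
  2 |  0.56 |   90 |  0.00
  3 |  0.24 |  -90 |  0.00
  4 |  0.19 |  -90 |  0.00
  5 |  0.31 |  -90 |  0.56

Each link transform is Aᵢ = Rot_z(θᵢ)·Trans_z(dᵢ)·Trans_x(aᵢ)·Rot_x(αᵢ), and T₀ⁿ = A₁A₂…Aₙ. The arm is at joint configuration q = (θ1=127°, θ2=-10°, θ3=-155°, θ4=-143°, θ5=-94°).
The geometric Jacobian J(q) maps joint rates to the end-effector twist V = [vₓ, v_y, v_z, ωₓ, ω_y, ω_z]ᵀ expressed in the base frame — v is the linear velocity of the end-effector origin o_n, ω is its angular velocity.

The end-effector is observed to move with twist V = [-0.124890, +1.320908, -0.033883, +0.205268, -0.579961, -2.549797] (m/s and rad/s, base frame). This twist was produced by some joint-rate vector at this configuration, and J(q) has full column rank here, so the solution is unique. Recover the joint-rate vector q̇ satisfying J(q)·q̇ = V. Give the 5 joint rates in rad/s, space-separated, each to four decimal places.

o_n = [-0.9569, 0.4934, -0.0105]
J₁: ẑ×o_n = [-0.4934, -0.9569, 0.0000], ω = ẑ
J2: z=[0.7986, 0.6018, 0.0000] o=[-0.4694, 0.6229, 0.5800] → [-0.3554, 0.4716, 0.1900, 0.7986, 0.6018, 0.0000]
J3: z=[0.1045, -0.1387, -0.9848] o=[-0.8013, 1.0634, 0.4828] → [-0.4929, 0.2048, -0.0811, 0.1045, -0.1387, -0.9848]
J4: z=[-0.9743, -0.2130, -0.0734] o=[-0.7534, 0.8313, 0.5205] → [0.0883, -0.5025, 0.2858, -0.9743, -0.2130, -0.0734]
J5: z=[0.2036, -0.6928, -0.6918] o=[-0.7717, 0.9622, 0.3840] → [-0.0509, 0.2084, -0.2237, 0.2036, -0.6928, -0.6918]
q̇ = J⁺·V = [-0.9960, 0.5400, 0.8550, 0.5270, 0.9730]

-0.9960 0.5400 0.8550 0.5270 0.9730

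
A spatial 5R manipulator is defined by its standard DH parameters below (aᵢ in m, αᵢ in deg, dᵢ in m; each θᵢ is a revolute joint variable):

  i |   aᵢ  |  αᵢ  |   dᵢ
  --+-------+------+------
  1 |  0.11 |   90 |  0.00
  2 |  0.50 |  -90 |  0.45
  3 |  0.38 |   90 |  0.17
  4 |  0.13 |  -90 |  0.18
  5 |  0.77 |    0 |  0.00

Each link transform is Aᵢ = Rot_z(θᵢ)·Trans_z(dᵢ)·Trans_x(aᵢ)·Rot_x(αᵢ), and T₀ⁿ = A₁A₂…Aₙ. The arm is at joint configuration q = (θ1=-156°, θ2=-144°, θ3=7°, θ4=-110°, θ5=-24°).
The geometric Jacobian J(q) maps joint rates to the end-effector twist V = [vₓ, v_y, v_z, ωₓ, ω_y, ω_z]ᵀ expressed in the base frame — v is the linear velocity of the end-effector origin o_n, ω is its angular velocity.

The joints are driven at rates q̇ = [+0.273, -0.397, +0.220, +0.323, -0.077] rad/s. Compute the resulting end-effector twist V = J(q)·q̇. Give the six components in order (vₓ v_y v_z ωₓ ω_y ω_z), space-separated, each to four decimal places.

-0.0421 0.2011 0.1913 -0.1288 -0.1313 0.0928

o_n = [0.3349, 1.1649, 0.1114]
J₁: ẑ×o_n = [-1.1649, 0.3349, 0.0000], ω = ẑ
J2: z=[-0.4067, 0.9135, 0.0000] o=[-0.1005, -0.0447, 0.0000] → [0.1018, 0.0453, -0.8898, -0.4067, 0.9135, 0.0000]
J3: z=[-0.5370, -0.2391, -0.8090] o=[0.0860, 0.5309, -0.2939] → [0.4160, 0.0163, -0.2809, -0.5370, -0.2391, -0.8090]
J4: z=[-0.3136, 0.9468, -0.0716] o=[0.2923, 0.5720, -0.6531] → [0.7664, 0.2367, -0.2263, -0.3136, 0.9468, -0.0716]
J5: z=[0.9196, 0.2841, -0.2715] o=[0.2666, 0.7621, -0.5412] → [0.2948, -0.6187, 0.3510, 0.9196, 0.2841, -0.2715]
V = J·q̇ = [-0.0421, 0.2011, 0.1913, -0.1288, -0.1313, 0.0928]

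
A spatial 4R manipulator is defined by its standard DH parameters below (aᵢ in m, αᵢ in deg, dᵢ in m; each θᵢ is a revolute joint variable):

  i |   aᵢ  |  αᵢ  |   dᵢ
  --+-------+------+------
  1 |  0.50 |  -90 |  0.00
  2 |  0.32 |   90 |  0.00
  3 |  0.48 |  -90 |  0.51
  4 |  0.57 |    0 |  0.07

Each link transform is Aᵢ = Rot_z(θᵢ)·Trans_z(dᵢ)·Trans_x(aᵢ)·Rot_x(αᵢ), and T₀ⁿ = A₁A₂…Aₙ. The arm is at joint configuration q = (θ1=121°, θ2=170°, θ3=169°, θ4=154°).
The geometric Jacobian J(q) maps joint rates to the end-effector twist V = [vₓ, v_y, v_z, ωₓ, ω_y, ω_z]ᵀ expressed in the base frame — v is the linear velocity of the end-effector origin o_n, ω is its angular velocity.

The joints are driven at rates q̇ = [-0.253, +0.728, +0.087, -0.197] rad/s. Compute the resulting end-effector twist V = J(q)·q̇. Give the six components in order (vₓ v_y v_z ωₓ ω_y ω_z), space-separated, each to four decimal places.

o_n = [-0.0450, 0.2202, -0.3149]
J₁: ẑ×o_n = [-0.2202, -0.0450, 0.0000], ω = ẑ
J2: z=[-0.8572, -0.5150, 0.0000] o=[-0.2575, 0.4286, 0.0000] → [0.1622, -0.2699, 0.2881, -0.8572, -0.5150, 0.0000]
J3: z=[-0.0894, 0.1488, -0.9848] o=[-0.0952, 0.1585, -0.0556] → [0.0222, -0.0727, -0.0130, -0.0894, 0.1488, -0.9848]
J4: z=[0.7446, 0.6666, 0.0331] o=[-0.4583, 0.5849, -0.4760] → [0.1195, -0.1062, -0.5471, 0.7446, 0.6666, 0.0331]
V = J·q̇ = [0.1522, -0.1705, 0.3164, -0.7785, -0.4933, -0.3452]

0.1522 -0.1705 0.3164 -0.7785 -0.4933 -0.3452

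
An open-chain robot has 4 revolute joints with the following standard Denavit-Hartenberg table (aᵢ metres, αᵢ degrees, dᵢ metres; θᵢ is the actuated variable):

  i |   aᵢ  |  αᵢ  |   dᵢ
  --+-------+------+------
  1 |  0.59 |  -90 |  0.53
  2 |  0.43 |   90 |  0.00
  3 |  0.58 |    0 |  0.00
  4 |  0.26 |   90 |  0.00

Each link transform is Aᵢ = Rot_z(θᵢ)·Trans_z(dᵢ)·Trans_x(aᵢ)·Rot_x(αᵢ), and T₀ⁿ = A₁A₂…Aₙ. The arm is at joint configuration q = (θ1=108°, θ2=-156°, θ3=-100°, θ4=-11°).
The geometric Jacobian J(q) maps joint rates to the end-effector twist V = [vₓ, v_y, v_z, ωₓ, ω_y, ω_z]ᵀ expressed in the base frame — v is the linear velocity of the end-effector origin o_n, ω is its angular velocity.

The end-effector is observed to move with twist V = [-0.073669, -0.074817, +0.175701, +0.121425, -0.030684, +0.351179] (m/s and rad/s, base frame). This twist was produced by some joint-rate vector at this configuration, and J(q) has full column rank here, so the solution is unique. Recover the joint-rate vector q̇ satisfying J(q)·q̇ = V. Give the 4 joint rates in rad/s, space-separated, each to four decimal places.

0.5010 -0.1060 0.7850 -0.6210

o_n = [0.6584, 0.6075, 0.6260]
J₁: ẑ×o_n = [-0.6075, 0.6584, 0.0000], ω = ẑ
J2: z=[-0.9511, -0.3090, 0.0000] o=[-0.1823, 0.5611, 0.5300] → [-0.0297, 0.0913, 0.2157, -0.9511, -0.3090, 0.0000]
J3: z=[0.1257, -0.3868, -0.9135] o=[-0.0609, 0.1875, 0.7049] → [0.4142, -0.6472, 0.3311, 0.1257, -0.3868, -0.9135]
J4: z=[0.1257, -0.3868, -0.9135] o=[0.4539, 0.4515, 0.6639] → [0.1571, -0.1821, 0.0987, 0.1257, -0.3868, -0.9135]
q̇ = J⁺·V = [0.5010, -0.1060, 0.7850, -0.6210]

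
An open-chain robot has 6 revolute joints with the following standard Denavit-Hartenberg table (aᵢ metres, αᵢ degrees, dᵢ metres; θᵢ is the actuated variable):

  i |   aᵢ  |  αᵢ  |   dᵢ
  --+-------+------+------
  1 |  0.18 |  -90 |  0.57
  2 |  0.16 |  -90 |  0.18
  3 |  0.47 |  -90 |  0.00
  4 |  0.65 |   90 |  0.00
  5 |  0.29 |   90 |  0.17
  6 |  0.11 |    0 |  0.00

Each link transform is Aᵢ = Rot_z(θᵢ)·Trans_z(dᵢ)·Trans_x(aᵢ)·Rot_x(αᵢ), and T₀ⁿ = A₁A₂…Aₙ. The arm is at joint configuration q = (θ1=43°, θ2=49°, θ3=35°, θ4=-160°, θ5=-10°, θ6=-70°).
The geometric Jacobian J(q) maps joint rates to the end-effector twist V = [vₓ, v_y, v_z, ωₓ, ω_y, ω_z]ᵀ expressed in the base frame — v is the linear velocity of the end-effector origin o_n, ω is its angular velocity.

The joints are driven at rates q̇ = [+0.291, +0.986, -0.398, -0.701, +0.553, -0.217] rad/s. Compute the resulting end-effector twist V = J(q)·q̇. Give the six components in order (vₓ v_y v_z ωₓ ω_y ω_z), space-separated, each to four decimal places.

o_n = [-0.4456, 0.2604, 0.5360]
J₁: ẑ×o_n = [-0.2604, -0.4456, 0.0000], ω = ẑ
J2: z=[-0.6820, 0.7314, 0.0000] o=[0.1316, 0.1228, 0.5700] → [-0.0248, -0.0232, 0.3283, -0.6820, 0.7314, 0.0000]
J3: z=[-0.5520, -0.5147, -0.6561] o=[0.0857, 0.3260, 0.4492] → [-0.0877, 0.3964, -0.2372, -0.5520, -0.5147, -0.6561]
J4: z=[0.2835, -0.8557, 0.4329] o=[0.4542, 0.3011, 0.1587] → [-0.3053, -0.4965, -0.7815, 0.2835, -0.8557, 0.4329]
J5: z=[0.2505, 0.5018, 0.8279] o=[-0.1475, 0.2190, 0.3904] → [0.0388, -0.2833, 0.1600, 0.2505, 0.5018, 0.8279]
J6: z=[-0.1184, 0.8647, -0.4882] o=[-0.3835, 0.3114, 0.6112] → [-0.0899, 0.0214, 0.0597, -0.1184, 0.8647, -0.4882]
V = J·q̇ = [0.1896, -0.1236, 1.0415, -0.4873, 1.6157, 0.8125]

0.1896 -0.1236 1.0415 -0.4873 1.6157 0.8125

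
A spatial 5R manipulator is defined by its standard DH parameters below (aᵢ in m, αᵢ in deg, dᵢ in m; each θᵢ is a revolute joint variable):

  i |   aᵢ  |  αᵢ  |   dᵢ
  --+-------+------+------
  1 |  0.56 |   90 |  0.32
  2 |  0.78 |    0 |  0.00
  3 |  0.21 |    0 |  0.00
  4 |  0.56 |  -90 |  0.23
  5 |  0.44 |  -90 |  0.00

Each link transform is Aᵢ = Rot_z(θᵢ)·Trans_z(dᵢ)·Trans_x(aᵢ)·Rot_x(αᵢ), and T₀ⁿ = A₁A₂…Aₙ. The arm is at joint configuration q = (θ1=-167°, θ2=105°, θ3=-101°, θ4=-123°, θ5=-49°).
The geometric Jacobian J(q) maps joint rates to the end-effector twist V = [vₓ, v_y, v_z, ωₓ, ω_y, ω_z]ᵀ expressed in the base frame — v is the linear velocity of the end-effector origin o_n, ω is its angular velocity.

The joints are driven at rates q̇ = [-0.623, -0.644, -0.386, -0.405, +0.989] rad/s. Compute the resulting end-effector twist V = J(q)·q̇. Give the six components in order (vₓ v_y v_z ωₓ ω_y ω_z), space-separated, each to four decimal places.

1.0890 0.0583 0.2174 -0.5200 -1.5928 -1.1025

o_n = [-0.2786, 0.5125, 0.3458]
J₁: ẑ×o_n = [-0.5125, -0.2786, 0.0000], ω = ẑ
J2: z=[-0.2250, 0.9744, 0.0000] o=[-0.5456, -0.1260, 0.3200] → [0.0251, 0.0058, -0.4038, -0.2250, 0.9744, 0.0000]
J3: z=[-0.2250, 0.9744, 0.0000] o=[-0.3489, -0.0806, 1.0734] → [-0.7090, -0.1637, -0.2020, -0.2250, 0.9744, 0.0000]
J4: z=[-0.2250, 0.9744, 0.0000] o=[-0.5531, -0.1277, 1.0881] → [-0.7232, -0.1670, -0.4114, -0.2250, 0.9744, 0.0000]
J5: z=[-0.8522, -0.1967, -0.4848] o=[-0.3403, 0.1575, 0.5983] → [0.2218, -0.2451, -0.2904, -0.8522, -0.1967, -0.4848]
V = J·q̇ = [1.0890, 0.0583, 0.2174, -0.5200, -1.5928, -1.1025]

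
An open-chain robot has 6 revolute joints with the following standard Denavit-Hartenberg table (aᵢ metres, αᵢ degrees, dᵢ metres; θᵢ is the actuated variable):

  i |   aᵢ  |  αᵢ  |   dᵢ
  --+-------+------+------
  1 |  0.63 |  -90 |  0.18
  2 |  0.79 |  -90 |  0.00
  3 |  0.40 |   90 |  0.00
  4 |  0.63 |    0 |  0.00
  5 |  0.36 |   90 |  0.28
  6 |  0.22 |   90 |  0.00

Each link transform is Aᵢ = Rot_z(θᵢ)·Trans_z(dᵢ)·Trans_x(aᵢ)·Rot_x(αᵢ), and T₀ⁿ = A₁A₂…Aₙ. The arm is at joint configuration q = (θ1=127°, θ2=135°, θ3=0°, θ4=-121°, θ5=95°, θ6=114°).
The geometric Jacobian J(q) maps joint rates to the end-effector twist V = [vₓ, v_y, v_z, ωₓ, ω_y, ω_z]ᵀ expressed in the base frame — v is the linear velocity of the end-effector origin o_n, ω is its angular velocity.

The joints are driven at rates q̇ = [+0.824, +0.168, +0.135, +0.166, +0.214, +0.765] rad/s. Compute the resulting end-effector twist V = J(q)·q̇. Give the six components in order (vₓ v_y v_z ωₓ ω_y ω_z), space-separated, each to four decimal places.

o_n = [-0.5717, -0.0405, -1.0696]
J₁: ẑ×o_n = [0.0405, -0.5717, 0.0000], ω = ẑ
J2: z=[-0.7986, -0.6018, 0.0000] o=[-0.3791, 0.5031, 0.1800] → [0.7521, -0.9980, 0.3182, -0.7986, -0.6018, 0.0000]
J3: z=[0.4255, -0.5647, 0.7071] o=[-0.0430, 0.0570, -0.3786] → [0.4592, -0.0798, -0.3401, 0.4255, -0.5647, 0.7071]
J4: z=[-0.7986, -0.6018, 0.0000] o=[0.1273, -0.1689, -0.6615] → [0.2457, -0.3260, -0.5232, -0.7986, -0.6018, 0.0000]
J5: z=[-0.7986, -0.6018, 0.0000] o=[-0.2406, 0.3193, -0.8139] → [0.1539, -0.2043, 0.0881, -0.7986, -0.6018, 0.0000]
J6: z=[-0.5690, 0.7551, -0.3256] o=[-0.3937, 0.0572, -1.1543] → [0.0321, 0.1061, 0.1900, -0.5690, 0.7551, -0.3256]
V = J·q̇ = [0.3200, -0.6662, 0.0849, -0.8155, 0.1716, 0.6704]

0.3200 -0.6662 0.0849 -0.8155 0.1716 0.6704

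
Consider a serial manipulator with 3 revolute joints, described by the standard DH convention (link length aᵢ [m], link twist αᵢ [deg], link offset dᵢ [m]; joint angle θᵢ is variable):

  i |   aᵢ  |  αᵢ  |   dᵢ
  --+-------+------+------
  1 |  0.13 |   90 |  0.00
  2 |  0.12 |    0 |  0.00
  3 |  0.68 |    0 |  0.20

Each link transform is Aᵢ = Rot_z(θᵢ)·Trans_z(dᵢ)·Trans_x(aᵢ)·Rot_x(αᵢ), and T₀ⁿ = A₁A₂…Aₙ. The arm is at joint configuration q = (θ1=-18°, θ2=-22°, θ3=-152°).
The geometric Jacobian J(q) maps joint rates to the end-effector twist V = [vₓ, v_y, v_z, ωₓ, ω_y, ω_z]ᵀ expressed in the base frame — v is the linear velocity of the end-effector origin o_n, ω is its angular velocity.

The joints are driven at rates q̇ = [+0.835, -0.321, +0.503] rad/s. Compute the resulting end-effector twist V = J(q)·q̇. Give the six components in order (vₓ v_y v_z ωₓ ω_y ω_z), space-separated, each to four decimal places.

o_n = [-0.4755, -0.0558, -0.1160]
J₁: ẑ×o_n = [0.0558, -0.4755, 0.0000], ω = ẑ
J2: z=[-0.3090, -0.9511, 0.0000] o=[0.1236, -0.0402, 0.0000] → [0.1104, -0.0359, -0.5650, -0.3090, -0.9511, 0.0000]
J3: z=[-0.3090, -0.9511, 0.0000] o=[0.2295, -0.0746, -0.0450] → [0.0676, -0.0220, -0.6763, -0.3090, -0.9511, 0.0000]
V = J·q̇ = [0.0452, -0.3966, -0.1588, -0.0562, -0.1731, 0.8350]

0.0452 -0.3966 -0.1588 -0.0562 -0.1731 0.8350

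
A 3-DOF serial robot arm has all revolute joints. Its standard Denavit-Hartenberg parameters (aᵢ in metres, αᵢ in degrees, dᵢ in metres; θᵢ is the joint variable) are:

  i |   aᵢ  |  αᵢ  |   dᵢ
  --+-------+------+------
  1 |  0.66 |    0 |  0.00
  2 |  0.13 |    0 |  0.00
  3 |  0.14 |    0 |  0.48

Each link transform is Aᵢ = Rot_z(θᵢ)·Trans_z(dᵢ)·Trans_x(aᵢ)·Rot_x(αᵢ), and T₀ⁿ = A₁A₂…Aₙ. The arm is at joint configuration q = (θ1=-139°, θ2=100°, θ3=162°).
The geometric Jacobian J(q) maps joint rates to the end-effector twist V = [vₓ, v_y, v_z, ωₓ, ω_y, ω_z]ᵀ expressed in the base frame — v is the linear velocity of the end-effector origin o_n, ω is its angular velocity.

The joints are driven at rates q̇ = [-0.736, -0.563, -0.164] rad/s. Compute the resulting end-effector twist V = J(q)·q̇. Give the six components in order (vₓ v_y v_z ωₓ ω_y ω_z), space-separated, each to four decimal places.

o_n = [-0.4733, -0.3974, 0.4800]
J₁: ẑ×o_n = [0.3974, -0.4733, 0.0000], ω = ẑ
J2: z=[0.0000, 0.0000, 1.0000] o=[-0.4981, -0.4330, 0.0000] → [-0.0356, 0.0248, 0.0000, 0.0000, 0.0000, 1.0000]
J3: z=[0.0000, 0.0000, 1.0000] o=[-0.3971, -0.5148, 0.0000] → [-0.1174, -0.0762, 0.0000, 0.0000, 0.0000, 1.0000]
V = J·q̇ = [-0.2532, 0.3469, 0.0000, 0.0000, 0.0000, -1.4630]

-0.2532 0.3469 0.0000 0.0000 0.0000 -1.4630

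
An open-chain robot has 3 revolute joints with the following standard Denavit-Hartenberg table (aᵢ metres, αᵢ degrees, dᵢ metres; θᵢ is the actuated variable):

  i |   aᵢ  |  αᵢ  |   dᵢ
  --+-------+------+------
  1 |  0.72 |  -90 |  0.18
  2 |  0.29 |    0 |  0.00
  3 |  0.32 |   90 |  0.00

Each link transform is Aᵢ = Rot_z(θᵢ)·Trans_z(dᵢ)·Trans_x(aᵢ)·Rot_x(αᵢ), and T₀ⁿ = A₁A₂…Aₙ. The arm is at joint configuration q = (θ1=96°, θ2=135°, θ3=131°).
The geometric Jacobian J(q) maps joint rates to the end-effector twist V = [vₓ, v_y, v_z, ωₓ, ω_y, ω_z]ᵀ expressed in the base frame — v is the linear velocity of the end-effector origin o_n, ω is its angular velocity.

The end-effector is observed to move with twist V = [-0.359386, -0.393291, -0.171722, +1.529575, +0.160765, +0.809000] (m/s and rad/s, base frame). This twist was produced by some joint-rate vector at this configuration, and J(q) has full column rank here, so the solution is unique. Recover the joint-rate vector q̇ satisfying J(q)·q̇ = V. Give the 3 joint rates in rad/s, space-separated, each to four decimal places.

0.8090 -0.6700 -0.8680

o_n = [-0.0515, 0.4899, 0.2942]
J₁: ẑ×o_n = [-0.4899, -0.0515, 0.0000], ω = ẑ
J2: z=[-0.9945, -0.1045, 0.0000] o=[-0.0753, 0.7161, 0.1800] → [-0.0119, 0.1135, 0.2274, -0.9945, -0.1045, 0.0000]
J3: z=[-0.9945, -0.1045, 0.0000] o=[-0.0538, 0.5121, -0.0251] → [-0.0334, 0.3175, 0.0223, -0.9945, -0.1045, 0.0000]
q̇ = J⁺·V = [0.8090, -0.6700, -0.8680]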